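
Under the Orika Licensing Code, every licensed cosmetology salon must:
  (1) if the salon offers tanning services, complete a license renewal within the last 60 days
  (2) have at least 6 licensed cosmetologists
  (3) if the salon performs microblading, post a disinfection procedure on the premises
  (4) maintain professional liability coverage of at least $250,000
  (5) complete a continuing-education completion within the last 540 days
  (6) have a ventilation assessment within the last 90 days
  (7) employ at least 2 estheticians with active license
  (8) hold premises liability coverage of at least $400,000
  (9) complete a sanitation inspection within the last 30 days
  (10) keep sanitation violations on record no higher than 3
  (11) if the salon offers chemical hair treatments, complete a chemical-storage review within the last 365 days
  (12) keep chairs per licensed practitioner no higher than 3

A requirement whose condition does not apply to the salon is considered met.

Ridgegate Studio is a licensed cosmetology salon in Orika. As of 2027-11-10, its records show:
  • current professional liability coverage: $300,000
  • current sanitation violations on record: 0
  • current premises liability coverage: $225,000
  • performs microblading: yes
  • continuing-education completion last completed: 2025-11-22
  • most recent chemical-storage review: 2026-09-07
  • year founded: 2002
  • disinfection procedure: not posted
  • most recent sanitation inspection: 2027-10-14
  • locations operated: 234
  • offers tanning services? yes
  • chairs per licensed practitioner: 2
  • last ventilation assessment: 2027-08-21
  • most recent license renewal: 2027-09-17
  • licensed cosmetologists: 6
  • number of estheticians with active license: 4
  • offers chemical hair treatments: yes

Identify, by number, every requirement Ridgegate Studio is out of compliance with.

3, 5, 8, 11

1. condition 'offers tanning services' holds; license renewal 54 days ago vs limit 60 → met
2. licensed cosmetologists 6 ≥ 6 → met
3. condition 'performs microblading' holds; disinfection procedure absent → not met
4. professional liability coverage $300,000 ≥ $250,000 → met
5. continuing-education completion 718 days ago vs limit 540 → not met
6. ventilation assessment 81 days ago vs limit 90 → met
7. estheticians with active license 4 ≥ 2 → met
8. premises liability coverage $225,000 < $400,000 → not met
9. sanitation inspection 27 days ago vs limit 30 → met
10. sanitation violations on record 0 ≤ 3 → met
11. condition 'offers chemical hair treatments' holds; chemical-storage review 429 days ago vs limit 365 → not met
12. chairs per licensed practitioner 2 ≤ 3 → met
Not met: 3, 5, 8, 11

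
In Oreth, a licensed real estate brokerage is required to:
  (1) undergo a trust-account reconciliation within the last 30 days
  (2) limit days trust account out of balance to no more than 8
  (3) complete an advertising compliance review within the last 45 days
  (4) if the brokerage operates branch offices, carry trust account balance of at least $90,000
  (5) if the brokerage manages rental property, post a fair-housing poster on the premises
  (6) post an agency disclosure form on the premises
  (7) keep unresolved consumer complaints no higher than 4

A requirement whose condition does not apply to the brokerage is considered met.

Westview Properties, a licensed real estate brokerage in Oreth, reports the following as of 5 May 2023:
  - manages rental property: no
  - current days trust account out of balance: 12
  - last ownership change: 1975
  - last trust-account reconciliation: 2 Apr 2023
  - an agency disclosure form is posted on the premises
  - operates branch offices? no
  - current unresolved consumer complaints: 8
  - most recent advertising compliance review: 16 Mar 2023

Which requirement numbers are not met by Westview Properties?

1. trust-account reconciliation 33 days ago vs limit 30 → not met
2. days trust account out of balance 12 > 8 → not met
3. advertising compliance review 50 days ago vs limit 45 → not met
4. condition 'operates branch offices' does not hold → requirement n/a → met
5. condition 'manages rental property' does not hold → requirement n/a → met
6. agency disclosure form present → met
7. unresolved consumer complaints 8 > 4 → not met
Not met: 1, 2, 3, 7

1, 2, 3, 7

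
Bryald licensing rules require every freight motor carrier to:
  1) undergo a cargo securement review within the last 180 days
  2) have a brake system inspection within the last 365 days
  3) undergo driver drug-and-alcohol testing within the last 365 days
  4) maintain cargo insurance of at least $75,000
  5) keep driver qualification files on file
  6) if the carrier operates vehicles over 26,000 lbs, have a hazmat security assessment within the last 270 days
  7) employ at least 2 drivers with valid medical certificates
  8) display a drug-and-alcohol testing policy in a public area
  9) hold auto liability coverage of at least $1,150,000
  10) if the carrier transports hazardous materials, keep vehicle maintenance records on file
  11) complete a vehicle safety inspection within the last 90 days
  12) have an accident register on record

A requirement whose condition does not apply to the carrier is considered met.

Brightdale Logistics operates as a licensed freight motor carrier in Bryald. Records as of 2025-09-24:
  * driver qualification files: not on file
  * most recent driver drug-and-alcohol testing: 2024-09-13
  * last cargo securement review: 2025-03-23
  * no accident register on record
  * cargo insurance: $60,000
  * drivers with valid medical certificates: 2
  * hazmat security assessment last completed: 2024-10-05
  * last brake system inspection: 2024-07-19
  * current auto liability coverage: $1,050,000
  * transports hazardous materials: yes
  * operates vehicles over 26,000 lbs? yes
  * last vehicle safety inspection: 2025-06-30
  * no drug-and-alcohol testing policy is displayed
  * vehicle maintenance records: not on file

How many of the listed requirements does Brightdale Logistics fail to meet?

1. cargo securement review 185 days ago vs limit 180 → not met
2. brake system inspection 432 days ago vs limit 365 → not met
3. driver drug-and-alcohol testing 376 days ago vs limit 365 → not met
4. cargo insurance $60,000 < $75,000 → not met
5. driver qualification files absent → not met
6. condition 'operates vehicles over 26,000 lbs' holds; hazmat security assessment 354 days ago vs limit 270 → not met
7. drivers with valid medical certificates 2 ≥ 2 → met
8. drug-and-alcohol testing policy absent → not met
9. auto liability coverage $1,050,000 < $1,150,000 → not met
10. condition 'transports hazardous materials' holds; vehicle maintenance records absent → not met
11. vehicle safety inspection 86 days ago vs limit 90 → met
12. accident register absent → not met
Not met: 10 of 12

10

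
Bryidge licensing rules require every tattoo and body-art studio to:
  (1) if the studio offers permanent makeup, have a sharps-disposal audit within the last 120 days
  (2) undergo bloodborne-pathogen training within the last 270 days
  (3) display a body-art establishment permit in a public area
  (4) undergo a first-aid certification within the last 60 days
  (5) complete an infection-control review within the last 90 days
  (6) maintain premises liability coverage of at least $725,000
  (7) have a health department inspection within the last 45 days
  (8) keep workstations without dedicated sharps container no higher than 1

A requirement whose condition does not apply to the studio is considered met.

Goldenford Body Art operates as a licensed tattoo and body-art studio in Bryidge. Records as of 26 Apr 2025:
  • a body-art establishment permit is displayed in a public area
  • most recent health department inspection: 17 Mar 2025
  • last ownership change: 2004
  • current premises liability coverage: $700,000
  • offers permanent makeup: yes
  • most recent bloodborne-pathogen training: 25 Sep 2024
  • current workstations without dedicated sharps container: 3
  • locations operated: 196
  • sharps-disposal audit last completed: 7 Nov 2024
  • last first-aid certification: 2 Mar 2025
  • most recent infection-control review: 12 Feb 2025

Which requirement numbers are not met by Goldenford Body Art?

1, 6, 8

1. condition 'offers permanent makeup' holds; sharps-disposal audit 170 days ago vs limit 120 → not met
2. bloodborne-pathogen training 213 days ago vs limit 270 → met
3. body-art establishment permit present → met
4. first-aid certification 55 days ago vs limit 60 → met
5. infection-control review 73 days ago vs limit 90 → met
6. premises liability coverage $700,000 < $725,000 → not met
7. health department inspection 40 days ago vs limit 45 → met
8. workstations without dedicated sharps container 3 > 1 → not met
Not met: 1, 6, 8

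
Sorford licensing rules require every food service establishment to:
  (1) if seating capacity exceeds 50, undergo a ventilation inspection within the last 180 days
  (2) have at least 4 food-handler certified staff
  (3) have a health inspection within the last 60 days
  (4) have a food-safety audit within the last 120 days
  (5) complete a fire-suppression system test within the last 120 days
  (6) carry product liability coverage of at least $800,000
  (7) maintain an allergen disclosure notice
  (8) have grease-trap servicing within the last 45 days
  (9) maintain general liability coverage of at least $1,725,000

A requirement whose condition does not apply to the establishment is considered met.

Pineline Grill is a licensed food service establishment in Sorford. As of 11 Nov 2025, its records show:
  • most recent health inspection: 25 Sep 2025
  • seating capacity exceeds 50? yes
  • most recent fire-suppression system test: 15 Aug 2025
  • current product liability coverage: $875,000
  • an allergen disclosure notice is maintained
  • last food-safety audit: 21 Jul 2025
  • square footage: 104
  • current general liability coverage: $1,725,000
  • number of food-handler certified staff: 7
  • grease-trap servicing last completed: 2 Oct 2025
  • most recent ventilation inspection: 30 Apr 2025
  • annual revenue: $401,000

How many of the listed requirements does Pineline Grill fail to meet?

1. condition 'seating capacity exceeds 50' holds; ventilation inspection 195 days ago vs limit 180 → not met
2. food-handler certified staff 7 ≥ 4 → met
3. health inspection 47 days ago vs limit 60 → met
4. food-safety audit 113 days ago vs limit 120 → met
5. fire-suppression system test 88 days ago vs limit 120 → met
6. product liability coverage $875,000 ≥ $800,000 → met
7. allergen disclosure notice present → met
8. grease-trap servicing 40 days ago vs limit 45 → met
9. general liability coverage $1,725,000 ≥ $1,725,000 → met
Not met: 1 of 9

1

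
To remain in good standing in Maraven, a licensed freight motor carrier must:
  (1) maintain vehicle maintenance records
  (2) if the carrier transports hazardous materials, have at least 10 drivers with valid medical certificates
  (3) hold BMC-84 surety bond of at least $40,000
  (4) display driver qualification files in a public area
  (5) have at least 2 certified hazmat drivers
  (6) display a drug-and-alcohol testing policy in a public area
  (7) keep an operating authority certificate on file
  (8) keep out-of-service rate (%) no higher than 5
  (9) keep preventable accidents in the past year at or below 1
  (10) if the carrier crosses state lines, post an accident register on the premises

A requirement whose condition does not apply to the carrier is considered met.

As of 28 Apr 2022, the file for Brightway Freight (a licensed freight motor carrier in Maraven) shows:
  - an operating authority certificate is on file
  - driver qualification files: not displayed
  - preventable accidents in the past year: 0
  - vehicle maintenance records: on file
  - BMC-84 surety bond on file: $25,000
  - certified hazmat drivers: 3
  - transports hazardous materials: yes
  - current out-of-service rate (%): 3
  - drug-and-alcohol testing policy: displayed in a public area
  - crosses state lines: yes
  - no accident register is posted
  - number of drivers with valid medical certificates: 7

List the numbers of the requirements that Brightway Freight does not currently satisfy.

2, 3, 4, 10

1. vehicle maintenance records present → met
2. condition 'transports hazardous materials' holds; drivers with valid medical certificates 7 < 10 → not met
3. BMC-84 surety bond $25,000 < $40,000 → not met
4. driver qualification files absent → not met
5. certified hazmat drivers 3 ≥ 2 → met
6. drug-and-alcohol testing policy present → met
7. operating authority certificate present → met
8. out-of-service rate (%) 3 ≤ 5 → met
9. preventable accidents in the past year 0 ≤ 1 → met
10. condition 'crosses state lines' holds; accident register absent → not met
Not met: 2, 3, 4, 10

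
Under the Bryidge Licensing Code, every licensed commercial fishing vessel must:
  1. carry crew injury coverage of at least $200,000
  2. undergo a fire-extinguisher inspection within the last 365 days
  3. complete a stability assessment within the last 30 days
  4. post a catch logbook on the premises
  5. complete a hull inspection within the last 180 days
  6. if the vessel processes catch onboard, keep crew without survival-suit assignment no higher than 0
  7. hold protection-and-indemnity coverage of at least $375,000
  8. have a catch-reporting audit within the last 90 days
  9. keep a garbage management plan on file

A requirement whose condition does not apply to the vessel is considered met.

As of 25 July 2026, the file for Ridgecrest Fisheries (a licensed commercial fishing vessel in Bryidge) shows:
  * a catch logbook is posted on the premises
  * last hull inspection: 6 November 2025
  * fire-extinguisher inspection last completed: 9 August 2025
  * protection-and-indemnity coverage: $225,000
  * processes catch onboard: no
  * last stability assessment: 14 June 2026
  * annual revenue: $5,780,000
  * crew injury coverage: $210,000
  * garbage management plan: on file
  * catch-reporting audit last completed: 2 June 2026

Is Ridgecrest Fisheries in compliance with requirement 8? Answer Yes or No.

8. catch-reporting audit 53 days ago vs limit 90 → met

Yes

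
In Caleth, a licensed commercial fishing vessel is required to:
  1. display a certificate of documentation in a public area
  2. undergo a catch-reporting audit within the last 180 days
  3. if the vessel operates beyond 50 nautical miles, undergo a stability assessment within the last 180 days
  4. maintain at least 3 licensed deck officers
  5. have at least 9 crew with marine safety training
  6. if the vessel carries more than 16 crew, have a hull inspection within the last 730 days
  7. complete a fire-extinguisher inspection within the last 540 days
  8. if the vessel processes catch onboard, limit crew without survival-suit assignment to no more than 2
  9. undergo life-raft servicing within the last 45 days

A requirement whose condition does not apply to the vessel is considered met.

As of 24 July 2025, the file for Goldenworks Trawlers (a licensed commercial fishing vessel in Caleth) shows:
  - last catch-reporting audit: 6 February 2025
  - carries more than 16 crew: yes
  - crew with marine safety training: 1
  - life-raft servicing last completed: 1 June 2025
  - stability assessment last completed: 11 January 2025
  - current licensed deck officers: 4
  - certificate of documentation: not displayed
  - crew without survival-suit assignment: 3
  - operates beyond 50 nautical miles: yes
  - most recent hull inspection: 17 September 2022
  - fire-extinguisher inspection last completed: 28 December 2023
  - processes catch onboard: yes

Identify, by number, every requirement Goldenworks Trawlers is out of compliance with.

1. certificate of documentation absent → not met
2. catch-reporting audit 168 days ago vs limit 180 → met
3. condition 'operates beyond 50 nautical miles' holds; stability assessment 194 days ago vs limit 180 → not met
4. licensed deck officers 4 ≥ 3 → met
5. crew with marine safety training 1 < 9 → not met
6. condition 'carries more than 16 crew' holds; hull inspection 1041 days ago vs limit 730 → not met
7. fire-extinguisher inspection 574 days ago vs limit 540 → not met
8. condition 'processes catch onboard' holds; crew without survival-suit assignment 3 > 2 → not met
9. life-raft servicing 53 days ago vs limit 45 → not met
Not met: 1, 3, 5, 6, 7, 8, 9

1, 3, 5, 6, 7, 8, 9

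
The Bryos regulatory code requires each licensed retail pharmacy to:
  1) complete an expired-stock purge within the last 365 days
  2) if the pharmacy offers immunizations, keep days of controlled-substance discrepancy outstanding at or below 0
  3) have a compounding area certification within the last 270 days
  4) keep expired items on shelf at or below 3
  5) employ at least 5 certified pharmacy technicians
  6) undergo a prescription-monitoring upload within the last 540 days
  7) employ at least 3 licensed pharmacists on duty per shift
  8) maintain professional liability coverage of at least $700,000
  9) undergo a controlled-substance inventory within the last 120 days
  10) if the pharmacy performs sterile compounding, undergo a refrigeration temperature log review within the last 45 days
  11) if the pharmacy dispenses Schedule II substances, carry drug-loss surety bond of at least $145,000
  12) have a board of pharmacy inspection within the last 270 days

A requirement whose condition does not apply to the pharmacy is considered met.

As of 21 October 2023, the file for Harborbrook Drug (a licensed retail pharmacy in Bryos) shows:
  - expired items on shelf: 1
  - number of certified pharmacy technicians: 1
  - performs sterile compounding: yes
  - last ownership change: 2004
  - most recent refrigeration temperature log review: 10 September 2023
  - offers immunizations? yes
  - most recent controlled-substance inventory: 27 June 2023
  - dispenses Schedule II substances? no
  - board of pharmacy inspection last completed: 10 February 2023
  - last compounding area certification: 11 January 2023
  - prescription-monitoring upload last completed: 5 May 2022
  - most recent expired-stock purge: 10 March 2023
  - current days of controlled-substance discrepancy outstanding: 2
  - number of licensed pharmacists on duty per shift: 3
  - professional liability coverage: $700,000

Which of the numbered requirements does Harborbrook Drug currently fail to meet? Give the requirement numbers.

2, 3, 5

1. expired-stock purge 225 days ago vs limit 365 → met
2. condition 'offers immunizations' holds; days of controlled-substance discrepancy outstanding 2 > 0 → not met
3. compounding area certification 283 days ago vs limit 270 → not met
4. expired items on shelf 1 ≤ 3 → met
5. certified pharmacy technicians 1 < 5 → not met
6. prescription-monitoring upload 534 days ago vs limit 540 → met
7. licensed pharmacists on duty per shift 3 ≥ 3 → met
8. professional liability coverage $700,000 ≥ $700,000 → met
9. controlled-substance inventory 116 days ago vs limit 120 → met
10. condition 'performs sterile compounding' holds; refrigeration temperature log review 41 days ago vs limit 45 → met
11. condition 'dispenses Schedule II substances' does not hold → requirement n/a → met
12. board of pharmacy inspection 253 days ago vs limit 270 → met
Not met: 2, 3, 5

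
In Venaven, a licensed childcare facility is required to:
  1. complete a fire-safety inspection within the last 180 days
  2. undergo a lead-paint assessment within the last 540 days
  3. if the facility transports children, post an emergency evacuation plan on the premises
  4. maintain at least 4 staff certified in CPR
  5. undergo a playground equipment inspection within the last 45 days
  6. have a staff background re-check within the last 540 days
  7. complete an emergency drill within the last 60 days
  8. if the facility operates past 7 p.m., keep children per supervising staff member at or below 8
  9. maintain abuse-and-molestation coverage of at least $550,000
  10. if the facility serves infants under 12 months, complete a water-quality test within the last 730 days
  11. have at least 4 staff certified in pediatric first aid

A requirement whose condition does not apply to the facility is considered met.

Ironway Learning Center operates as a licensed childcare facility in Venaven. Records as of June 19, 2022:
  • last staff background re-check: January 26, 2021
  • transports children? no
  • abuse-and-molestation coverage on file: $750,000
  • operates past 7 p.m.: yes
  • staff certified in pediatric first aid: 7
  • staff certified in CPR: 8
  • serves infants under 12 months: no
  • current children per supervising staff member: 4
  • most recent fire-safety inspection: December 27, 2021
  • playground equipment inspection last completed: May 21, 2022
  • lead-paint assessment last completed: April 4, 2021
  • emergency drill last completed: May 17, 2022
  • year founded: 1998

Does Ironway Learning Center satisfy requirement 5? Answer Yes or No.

Yes

5. playground equipment inspection 29 days ago vs limit 45 → met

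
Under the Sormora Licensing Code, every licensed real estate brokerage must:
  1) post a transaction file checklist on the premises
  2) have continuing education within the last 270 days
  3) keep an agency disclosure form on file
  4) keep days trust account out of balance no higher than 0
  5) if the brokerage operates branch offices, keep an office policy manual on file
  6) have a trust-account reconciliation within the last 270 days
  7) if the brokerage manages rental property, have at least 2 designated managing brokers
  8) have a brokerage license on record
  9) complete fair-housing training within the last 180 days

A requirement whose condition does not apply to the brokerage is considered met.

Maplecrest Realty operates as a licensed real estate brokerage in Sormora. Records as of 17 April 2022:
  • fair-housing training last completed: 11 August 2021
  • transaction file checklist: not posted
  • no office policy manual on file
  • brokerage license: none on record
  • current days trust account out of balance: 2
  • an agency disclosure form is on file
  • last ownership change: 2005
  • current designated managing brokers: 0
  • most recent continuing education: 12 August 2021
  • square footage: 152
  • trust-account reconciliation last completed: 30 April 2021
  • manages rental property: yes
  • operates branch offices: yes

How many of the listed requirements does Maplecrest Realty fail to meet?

7

1. transaction file checklist absent → not met
2. continuing education 248 days ago vs limit 270 → met
3. agency disclosure form present → met
4. days trust account out of balance 2 > 0 → not met
5. condition 'operates branch offices' holds; office policy manual absent → not met
6. trust-account reconciliation 352 days ago vs limit 270 → not met
7. condition 'manages rental property' holds; designated managing brokers 0 < 2 → not met
8. brokerage license absent → not met
9. fair-housing training 249 days ago vs limit 180 → not met
Not met: 7 of 9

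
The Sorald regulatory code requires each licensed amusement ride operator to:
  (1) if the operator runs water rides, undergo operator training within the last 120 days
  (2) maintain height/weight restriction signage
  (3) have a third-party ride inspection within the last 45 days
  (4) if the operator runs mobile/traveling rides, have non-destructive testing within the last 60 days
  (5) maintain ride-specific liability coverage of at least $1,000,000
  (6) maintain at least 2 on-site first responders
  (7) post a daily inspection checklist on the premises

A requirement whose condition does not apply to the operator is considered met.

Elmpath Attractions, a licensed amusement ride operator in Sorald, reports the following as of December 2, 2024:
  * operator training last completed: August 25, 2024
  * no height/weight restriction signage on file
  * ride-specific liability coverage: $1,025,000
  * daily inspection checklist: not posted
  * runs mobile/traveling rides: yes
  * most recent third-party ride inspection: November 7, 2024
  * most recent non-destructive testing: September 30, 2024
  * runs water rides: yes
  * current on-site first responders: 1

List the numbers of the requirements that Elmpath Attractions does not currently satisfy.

1. condition 'runs water rides' holds; operator training 99 days ago vs limit 120 → met
2. height/weight restriction signage absent → not met
3. third-party ride inspection 25 days ago vs limit 45 → met
4. condition 'runs mobile/traveling rides' holds; non-destructive testing 63 days ago vs limit 60 → not met
5. ride-specific liability coverage $1,025,000 ≥ $1,000,000 → met
6. on-site first responders 1 < 2 → not met
7. daily inspection checklist absent → not met
Not met: 2, 4, 6, 7

2, 4, 6, 7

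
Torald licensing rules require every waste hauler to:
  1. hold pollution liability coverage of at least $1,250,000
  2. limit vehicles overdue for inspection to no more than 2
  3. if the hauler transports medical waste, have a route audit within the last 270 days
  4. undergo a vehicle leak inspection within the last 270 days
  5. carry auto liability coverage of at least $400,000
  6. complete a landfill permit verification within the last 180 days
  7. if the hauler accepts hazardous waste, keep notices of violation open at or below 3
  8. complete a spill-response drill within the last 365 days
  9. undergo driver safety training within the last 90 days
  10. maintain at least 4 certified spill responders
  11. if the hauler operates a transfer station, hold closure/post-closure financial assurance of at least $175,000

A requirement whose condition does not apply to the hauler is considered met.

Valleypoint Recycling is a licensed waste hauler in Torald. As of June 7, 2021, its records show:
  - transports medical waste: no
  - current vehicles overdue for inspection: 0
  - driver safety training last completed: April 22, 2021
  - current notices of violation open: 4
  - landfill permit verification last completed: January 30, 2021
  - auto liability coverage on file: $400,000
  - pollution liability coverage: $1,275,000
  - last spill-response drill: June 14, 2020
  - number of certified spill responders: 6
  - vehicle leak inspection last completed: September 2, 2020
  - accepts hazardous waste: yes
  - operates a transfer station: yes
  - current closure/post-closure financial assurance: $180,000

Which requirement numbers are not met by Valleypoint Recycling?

1. pollution liability coverage $1,275,000 ≥ $1,250,000 → met
2. vehicles overdue for inspection 0 ≤ 2 → met
3. condition 'transports medical waste' does not hold → requirement n/a → met
4. vehicle leak inspection 278 days ago vs limit 270 → not met
5. auto liability coverage $400,000 ≥ $400,000 → met
6. landfill permit verification 128 days ago vs limit 180 → met
7. condition 'accepts hazardous waste' holds; notices of violation open 4 > 3 → not met
8. spill-response drill 358 days ago vs limit 365 → met
9. driver safety training 46 days ago vs limit 90 → met
10. certified spill responders 6 ≥ 4 → met
11. condition 'operates a transfer station' holds; closure/post-closure financial assurance $180,000 ≥ $175,000 → met
Not met: 4, 7

4, 7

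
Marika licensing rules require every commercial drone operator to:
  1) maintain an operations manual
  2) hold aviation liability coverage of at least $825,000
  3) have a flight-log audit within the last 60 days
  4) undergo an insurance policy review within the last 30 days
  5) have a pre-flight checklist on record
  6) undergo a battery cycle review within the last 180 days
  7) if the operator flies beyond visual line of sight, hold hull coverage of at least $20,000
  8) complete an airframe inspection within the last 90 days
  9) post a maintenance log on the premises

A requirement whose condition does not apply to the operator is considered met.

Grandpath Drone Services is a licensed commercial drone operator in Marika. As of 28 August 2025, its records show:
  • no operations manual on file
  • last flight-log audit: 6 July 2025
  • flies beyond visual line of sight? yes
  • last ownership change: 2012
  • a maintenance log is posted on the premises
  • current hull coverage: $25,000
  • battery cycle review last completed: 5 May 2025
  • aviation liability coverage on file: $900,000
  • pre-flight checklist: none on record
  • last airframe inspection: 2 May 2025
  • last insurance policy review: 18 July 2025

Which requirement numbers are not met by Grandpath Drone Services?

1. operations manual absent → not met
2. aviation liability coverage $900,000 ≥ $825,000 → met
3. flight-log audit 53 days ago vs limit 60 → met
4. insurance policy review 41 days ago vs limit 30 → not met
5. pre-flight checklist absent → not met
6. battery cycle review 115 days ago vs limit 180 → met
7. condition 'flies beyond visual line of sight' holds; hull coverage $25,000 ≥ $20,000 → met
8. airframe inspection 118 days ago vs limit 90 → not met
9. maintenance log present → met
Not met: 1, 4, 5, 8

1, 4, 5, 8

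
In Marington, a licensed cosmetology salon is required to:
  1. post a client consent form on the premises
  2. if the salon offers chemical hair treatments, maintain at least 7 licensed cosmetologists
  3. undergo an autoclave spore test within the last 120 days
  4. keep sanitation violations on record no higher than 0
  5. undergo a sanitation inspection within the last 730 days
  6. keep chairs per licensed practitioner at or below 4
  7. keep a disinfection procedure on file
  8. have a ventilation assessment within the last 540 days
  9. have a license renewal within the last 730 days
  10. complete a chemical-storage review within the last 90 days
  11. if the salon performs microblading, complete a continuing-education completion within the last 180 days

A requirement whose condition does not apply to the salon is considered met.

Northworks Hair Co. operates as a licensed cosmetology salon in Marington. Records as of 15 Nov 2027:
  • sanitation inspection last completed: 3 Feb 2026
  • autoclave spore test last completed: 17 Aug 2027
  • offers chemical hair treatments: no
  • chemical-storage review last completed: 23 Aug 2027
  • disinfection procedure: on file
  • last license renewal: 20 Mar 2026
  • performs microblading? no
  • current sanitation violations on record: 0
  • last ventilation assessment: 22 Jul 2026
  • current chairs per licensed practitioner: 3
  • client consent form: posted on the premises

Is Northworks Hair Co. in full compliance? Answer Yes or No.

1. client consent form present → met
2. condition 'offers chemical hair treatments' does not hold → requirement n/a → met
3. autoclave spore test 90 days ago vs limit 120 → met
4. sanitation violations on record 0 ≤ 0 → met
5. sanitation inspection 650 days ago vs limit 730 → met
6. chairs per licensed practitioner 3 ≤ 4 → met
7. disinfection procedure present → met
8. ventilation assessment 481 days ago vs limit 540 → met
9. license renewal 605 days ago vs limit 730 → met
10. chemical-storage review 84 days ago vs limit 90 → met
11. condition 'performs microblading' does not hold → requirement n/a → met
All met.

Yes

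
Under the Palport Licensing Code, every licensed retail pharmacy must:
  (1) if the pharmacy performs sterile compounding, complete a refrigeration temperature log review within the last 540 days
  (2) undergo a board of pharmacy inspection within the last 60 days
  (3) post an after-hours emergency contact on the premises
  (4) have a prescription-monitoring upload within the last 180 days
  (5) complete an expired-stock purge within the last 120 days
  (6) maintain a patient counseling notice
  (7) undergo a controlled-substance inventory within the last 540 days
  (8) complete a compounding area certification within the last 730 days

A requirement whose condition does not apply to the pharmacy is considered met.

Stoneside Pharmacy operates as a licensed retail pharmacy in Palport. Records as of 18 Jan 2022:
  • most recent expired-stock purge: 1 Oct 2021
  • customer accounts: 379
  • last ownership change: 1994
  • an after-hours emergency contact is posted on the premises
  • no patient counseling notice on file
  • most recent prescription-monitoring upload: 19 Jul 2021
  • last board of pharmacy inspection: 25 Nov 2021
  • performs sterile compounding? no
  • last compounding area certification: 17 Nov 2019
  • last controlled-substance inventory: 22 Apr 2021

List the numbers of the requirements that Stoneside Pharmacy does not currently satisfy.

1. condition 'performs sterile compounding' does not hold → requirement n/a → met
2. board of pharmacy inspection 54 days ago vs limit 60 → met
3. after-hours emergency contact present → met
4. prescription-monitoring upload 183 days ago vs limit 180 → not met
5. expired-stock purge 109 days ago vs limit 120 → met
6. patient counseling notice absent → not met
7. controlled-substance inventory 271 days ago vs limit 540 → met
8. compounding area certification 793 days ago vs limit 730 → not met
Not met: 4, 6, 8

4, 6, 8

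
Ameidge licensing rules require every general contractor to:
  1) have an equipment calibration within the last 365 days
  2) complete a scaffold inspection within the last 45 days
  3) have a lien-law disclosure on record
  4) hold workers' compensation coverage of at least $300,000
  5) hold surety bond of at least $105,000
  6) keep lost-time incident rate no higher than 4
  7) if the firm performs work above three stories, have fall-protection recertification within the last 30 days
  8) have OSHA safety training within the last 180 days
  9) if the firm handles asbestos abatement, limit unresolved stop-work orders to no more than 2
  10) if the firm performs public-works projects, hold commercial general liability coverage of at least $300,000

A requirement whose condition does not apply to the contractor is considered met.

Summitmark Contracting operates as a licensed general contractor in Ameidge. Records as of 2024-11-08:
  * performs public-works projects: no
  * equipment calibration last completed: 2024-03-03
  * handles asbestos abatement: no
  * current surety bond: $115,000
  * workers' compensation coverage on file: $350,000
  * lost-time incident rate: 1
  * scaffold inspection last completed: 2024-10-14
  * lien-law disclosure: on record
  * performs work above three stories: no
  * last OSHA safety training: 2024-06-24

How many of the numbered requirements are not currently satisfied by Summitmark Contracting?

1. equipment calibration 250 days ago vs limit 365 → met
2. scaffold inspection 25 days ago vs limit 45 → met
3. lien-law disclosure present → met
4. workers' compensation coverage $350,000 ≥ $300,000 → met
5. surety bond $115,000 ≥ $105,000 → met
6. lost-time incident rate 1 ≤ 4 → met
7. condition 'performs work above three stories' does not hold → requirement n/a → met
8. OSHA safety training 137 days ago vs limit 180 → met
9. condition 'handles asbestos abatement' does not hold → requirement n/a → met
10. condition 'performs public-works projects' does not hold → requirement n/a → met
Not met: 0 of 10

0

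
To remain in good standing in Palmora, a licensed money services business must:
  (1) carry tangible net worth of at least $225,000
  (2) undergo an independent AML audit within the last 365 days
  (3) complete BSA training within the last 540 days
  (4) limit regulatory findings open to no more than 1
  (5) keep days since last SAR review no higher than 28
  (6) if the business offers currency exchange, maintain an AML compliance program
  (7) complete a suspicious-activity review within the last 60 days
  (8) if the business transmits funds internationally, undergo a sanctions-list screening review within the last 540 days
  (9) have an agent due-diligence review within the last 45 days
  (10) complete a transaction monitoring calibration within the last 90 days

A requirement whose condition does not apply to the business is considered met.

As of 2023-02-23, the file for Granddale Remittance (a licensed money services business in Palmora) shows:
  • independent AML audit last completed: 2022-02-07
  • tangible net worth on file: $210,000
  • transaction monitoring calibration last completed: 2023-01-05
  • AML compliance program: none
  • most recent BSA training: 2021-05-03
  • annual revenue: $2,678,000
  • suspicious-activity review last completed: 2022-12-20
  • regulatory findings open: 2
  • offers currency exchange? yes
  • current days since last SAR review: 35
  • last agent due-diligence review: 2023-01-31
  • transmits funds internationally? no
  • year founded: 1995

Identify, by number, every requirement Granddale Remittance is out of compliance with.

1, 2, 3, 4, 5, 6, 7

1. tangible net worth $210,000 < $225,000 → not met
2. independent AML audit 381 days ago vs limit 365 → not met
3. BSA training 661 days ago vs limit 540 → not met
4. regulatory findings open 2 > 1 → not met
5. days since last SAR review 35 > 28 → not met
6. condition 'offers currency exchange' holds; AML compliance program absent → not met
7. suspicious-activity review 65 days ago vs limit 60 → not met
8. condition 'transmits funds internationally' does not hold → requirement n/a → met
9. agent due-diligence review 23 days ago vs limit 45 → met
10. transaction monitoring calibration 49 days ago vs limit 90 → met
Not met: 1, 2, 3, 4, 5, 6, 7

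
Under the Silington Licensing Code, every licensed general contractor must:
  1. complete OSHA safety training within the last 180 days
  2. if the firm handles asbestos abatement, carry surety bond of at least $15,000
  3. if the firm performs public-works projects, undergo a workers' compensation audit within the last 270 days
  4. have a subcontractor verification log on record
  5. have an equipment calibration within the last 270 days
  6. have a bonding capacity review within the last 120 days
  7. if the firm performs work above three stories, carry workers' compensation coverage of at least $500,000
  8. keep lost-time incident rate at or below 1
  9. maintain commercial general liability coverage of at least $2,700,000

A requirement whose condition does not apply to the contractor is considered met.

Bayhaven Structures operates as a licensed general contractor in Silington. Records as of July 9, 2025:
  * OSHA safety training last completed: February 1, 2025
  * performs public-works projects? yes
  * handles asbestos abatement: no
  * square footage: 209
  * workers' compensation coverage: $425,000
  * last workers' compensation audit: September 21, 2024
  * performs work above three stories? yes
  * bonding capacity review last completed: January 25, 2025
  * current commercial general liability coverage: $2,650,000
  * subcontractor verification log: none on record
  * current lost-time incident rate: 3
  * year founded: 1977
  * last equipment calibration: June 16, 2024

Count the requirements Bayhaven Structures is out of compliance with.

7

1. OSHA safety training 158 days ago vs limit 180 → met
2. condition 'handles asbestos abatement' does not hold → requirement n/a → met
3. condition 'performs public-works projects' holds; workers' compensation audit 291 days ago vs limit 270 → not met
4. subcontractor verification log absent → not met
5. equipment calibration 388 days ago vs limit 270 → not met
6. bonding capacity review 165 days ago vs limit 120 → not met
7. condition 'performs work above three stories' holds; workers' compensation coverage $425,000 < $500,000 → not met
8. lost-time incident rate 3 > 1 → not met
9. commercial general liability coverage $2,650,000 < $2,700,000 → not met
Not met: 7 of 9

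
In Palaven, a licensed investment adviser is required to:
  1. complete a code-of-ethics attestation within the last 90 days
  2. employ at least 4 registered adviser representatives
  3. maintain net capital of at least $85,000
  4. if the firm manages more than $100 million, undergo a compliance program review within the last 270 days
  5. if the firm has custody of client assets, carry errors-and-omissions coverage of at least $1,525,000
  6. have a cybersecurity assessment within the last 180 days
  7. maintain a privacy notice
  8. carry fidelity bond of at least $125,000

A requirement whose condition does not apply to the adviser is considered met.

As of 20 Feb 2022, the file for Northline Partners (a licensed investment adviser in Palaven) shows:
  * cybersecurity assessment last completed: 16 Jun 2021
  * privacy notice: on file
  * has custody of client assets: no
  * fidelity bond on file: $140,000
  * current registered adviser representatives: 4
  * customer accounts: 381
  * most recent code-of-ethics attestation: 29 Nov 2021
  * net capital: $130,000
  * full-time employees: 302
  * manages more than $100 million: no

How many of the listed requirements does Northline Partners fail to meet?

1. code-of-ethics attestation 83 days ago vs limit 90 → met
2. registered adviser representatives 4 ≥ 4 → met
3. net capital $130,000 ≥ $85,000 → met
4. condition 'manages more than $100 million' does not hold → requirement n/a → met
5. condition 'has custody of client assets' does not hold → requirement n/a → met
6. cybersecurity assessment 249 days ago vs limit 180 → not met
7. privacy notice present → met
8. fidelity bond $140,000 ≥ $125,000 → met
Not met: 1 of 8

1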